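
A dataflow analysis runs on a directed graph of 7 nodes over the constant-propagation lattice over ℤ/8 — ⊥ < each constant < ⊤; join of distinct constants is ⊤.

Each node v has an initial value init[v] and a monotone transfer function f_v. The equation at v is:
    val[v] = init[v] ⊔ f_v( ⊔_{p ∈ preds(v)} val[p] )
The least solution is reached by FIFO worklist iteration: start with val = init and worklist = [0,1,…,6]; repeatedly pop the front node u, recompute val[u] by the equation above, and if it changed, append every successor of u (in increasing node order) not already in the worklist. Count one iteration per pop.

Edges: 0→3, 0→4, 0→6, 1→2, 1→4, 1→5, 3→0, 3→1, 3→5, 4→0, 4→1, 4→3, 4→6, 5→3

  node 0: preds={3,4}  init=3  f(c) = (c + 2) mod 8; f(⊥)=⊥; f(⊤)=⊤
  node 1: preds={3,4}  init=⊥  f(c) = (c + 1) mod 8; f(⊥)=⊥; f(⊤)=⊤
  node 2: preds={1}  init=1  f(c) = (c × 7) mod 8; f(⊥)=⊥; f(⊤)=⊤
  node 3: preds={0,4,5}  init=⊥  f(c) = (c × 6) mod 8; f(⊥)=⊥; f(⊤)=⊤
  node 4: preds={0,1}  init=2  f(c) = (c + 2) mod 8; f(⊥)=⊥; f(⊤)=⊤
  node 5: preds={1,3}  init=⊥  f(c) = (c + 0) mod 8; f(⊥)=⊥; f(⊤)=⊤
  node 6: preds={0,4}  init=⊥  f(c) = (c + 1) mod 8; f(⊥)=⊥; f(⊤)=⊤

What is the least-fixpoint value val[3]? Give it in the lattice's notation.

⊤

Iteration log — 13 steps:
  step 1. node 0  ⊔preds=2  new=⊤  old=3  +wl: 
  step 2. node 1  ⊔preds=2  new=3  old=⊥  +wl: 
  step 3. node 2  ⊔preds=3  new=⊤  old=1  +wl: 
  step 4. node 3  ⊔preds=⊤  new=⊤  old=⊥  +wl: 0,1
  step 5. node 4  ⊔preds=⊤  new=⊤  old=2  +wl: 3
  step 6. node 5  ⊔preds=⊤  new=⊤  old=⊥  +wl: 
  step 7. node 6  ⊔preds=⊤  new=⊤  old=⊥  +wl: 
  step 8. node 0  ⊔preds=⊤  new=⊤  stable
  step 9. node 1  ⊔preds=⊤  new=⊤  old=3  +wl: 2,4,5
  step 10. node 3  ⊔preds=⊤  new=⊤  stable
  step 11. node 2  ⊔preds=⊤  new=⊤  stable
  step 12. node 4  ⊔preds=⊤  new=⊤  stable
  step 13. node 5  ⊔preds=⊤  new=⊤  stable

Least fixpoint reached:
  node 0: ⊤
  node 1: ⊤
  node 2: ⊤
  node 3: ⊤
  node 4: ⊤
  node 5: ⊤
  node 6: ⊤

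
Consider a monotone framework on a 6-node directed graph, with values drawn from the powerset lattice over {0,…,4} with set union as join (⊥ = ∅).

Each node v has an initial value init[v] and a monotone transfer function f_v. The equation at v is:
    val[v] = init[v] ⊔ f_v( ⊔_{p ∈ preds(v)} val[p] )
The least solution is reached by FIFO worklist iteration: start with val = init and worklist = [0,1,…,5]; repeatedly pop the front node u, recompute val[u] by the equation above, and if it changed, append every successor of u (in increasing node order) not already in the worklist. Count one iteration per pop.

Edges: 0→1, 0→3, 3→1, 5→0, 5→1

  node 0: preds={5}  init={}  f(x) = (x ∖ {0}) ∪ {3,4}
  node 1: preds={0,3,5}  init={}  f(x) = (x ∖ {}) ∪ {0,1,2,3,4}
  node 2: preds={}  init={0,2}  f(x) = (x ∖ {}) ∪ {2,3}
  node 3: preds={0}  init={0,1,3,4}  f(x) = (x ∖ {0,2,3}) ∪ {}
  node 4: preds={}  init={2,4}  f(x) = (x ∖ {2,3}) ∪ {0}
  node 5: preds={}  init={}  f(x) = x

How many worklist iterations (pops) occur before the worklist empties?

Trace (6 dequeues):
  [1] u=0 | in {} | out {3,4} | prev {} | push {}
  [2] u=1 | in {0,1,3,4} | out {0,1,2,3,4} | prev {} | push {}
  [3] u=2 | in {} | out {0,2,3} | prev {0,2} | push {}
  [4] u=3 | in {3,4} | out {0,1,3,4} | ==
  [5] u=4 | in {} | out {0,2,4} | prev {2,4} | push {}
  [6] u=5 | in {} | out {} | ==

Converged values:
  [0] {3,4}
  [1] {0,1,2,3,4}
  [2] {0,2,3}
  [3] {0,1,3,4}
  [4] {0,2,4}
  [5] {}

6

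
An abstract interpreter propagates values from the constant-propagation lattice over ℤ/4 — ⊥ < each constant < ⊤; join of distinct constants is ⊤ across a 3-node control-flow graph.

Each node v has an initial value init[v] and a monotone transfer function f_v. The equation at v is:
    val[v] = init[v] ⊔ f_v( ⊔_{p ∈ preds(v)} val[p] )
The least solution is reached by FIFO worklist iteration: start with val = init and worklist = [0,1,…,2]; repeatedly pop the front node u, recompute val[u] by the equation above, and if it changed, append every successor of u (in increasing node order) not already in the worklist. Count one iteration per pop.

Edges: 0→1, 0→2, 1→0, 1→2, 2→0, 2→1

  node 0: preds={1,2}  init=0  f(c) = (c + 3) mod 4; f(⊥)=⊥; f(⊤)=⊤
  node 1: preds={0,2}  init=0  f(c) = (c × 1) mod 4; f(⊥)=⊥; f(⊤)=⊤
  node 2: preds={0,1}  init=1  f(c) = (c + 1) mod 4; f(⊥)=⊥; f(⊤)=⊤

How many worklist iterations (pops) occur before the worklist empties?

5

Trace (5 dequeues):
  [1] u=0 | in ⊤ | out ⊤ | prev 0 | push {}
  [2] u=1 | in ⊤ | out ⊤ | prev 0 | push {0}
  [3] u=2 | in ⊤ | out ⊤ | prev 1 | push {1}
  [4] u=0 | in ⊤ | out ⊤ | ==
  [5] u=1 | in ⊤ | out ⊤ | ==

Converged values:
  [0] ⊤
  [1] ⊤
  [2] ⊤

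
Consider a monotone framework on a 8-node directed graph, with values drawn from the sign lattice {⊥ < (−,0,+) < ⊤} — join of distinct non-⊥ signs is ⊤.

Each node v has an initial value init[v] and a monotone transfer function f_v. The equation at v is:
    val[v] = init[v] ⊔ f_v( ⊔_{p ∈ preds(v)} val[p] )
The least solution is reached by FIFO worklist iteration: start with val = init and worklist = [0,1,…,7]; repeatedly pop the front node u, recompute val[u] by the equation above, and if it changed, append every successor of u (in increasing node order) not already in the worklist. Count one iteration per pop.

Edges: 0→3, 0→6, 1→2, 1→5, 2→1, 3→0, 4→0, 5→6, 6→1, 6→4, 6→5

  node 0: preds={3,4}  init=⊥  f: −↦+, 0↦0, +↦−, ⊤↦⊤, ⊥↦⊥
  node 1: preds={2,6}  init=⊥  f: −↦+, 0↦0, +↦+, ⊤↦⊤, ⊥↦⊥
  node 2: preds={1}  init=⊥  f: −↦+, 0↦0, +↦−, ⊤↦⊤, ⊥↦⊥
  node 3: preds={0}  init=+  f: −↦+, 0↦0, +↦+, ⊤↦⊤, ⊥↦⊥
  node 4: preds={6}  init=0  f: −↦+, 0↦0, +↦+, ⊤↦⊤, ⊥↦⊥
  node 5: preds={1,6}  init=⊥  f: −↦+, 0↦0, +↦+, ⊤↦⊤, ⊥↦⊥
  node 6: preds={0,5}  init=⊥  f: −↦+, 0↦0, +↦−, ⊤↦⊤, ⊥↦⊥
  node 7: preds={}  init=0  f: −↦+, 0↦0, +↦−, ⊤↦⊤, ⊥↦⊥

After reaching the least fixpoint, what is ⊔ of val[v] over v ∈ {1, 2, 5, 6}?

⊤

Trace (16 dequeues):
  [1] u=0 | in ⊤ | out ⊤ | prev ⊥ | push {}
  [2] u=1 | in ⊥ | out ⊥ | ==
  [3] u=2 | in ⊥ | out ⊥ | ==
  [4] u=3 | in ⊤ | out ⊤ | prev + | push {0}
  [5] u=4 | in ⊥ | out 0 | ==
  [6] u=5 | in ⊥ | out ⊥ | ==
  [7] u=6 | in ⊤ | out ⊤ | prev ⊥ | push {1,4,5}
  [8] u=7 | in ⊥ | out 0 | ==
  [9] u=0 | in ⊤ | out ⊤ | ==
  [10] u=1 | in ⊤ | out ⊤ | prev ⊥ | push {2}
  [11] u=4 | in ⊤ | out ⊤ | prev 0 | push {0}
  [12] u=5 | in ⊤ | out ⊤ | prev ⊥ | push {6}
  [13] u=2 | in ⊤ | out ⊤ | prev ⊥ | push {1}
  [14] u=0 | in ⊤ | out ⊤ | ==
  [15] u=6 | in ⊤ | out ⊤ | ==
  [16] u=1 | in ⊤ | out ⊤ | ==

Converged values:
  [0] ⊤
  [1] ⊤
  [2] ⊤
  [3] ⊤
  [4] ⊤
  [5] ⊤
  [6] ⊤
  [7] 0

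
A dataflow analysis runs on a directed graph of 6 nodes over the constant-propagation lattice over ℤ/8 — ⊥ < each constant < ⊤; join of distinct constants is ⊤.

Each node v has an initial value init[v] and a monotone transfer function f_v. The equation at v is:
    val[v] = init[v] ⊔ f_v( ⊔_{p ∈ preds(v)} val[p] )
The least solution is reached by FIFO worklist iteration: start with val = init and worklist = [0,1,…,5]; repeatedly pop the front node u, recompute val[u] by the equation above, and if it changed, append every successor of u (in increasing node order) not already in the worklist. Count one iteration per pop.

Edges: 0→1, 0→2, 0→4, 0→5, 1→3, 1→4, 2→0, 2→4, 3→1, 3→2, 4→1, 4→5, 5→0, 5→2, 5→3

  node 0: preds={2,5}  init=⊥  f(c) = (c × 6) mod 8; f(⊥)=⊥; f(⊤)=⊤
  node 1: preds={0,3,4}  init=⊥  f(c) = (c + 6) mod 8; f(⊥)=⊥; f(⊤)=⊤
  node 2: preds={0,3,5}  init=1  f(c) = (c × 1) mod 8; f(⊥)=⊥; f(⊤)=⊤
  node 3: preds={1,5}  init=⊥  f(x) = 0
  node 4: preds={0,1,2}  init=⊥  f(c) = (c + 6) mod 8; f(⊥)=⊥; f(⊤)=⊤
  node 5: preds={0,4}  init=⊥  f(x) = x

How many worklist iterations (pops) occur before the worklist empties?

12

Trace (12 dequeues):
  [1] u=0 | in 1 | out 6 | prev ⊥ | push {}
  [2] u=1 | in 6 | out 4 | prev ⊥ | push {}
  [3] u=2 | in 6 | out ⊤ | prev 1 | push {0}
  [4] u=3 | in 4 | out 0 | prev ⊥ | push {1,2}
  [5] u=4 | in ⊤ | out ⊤ | prev ⊥ | push {}
  [6] u=5 | in ⊤ | out ⊤ | prev ⊥ | push {3}
  [7] u=0 | in ⊤ | out ⊤ | prev 6 | push {4,5}
  [8] u=1 | in ⊤ | out ⊤ | prev 4 | push {}
  [9] u=2 | in ⊤ | out ⊤ | ==
  [10] u=3 | in ⊤ | out 0 | ==
  [11] u=4 | in ⊤ | out ⊤ | ==
  [12] u=5 | in ⊤ | out ⊤ | ==

Converged values:
  [0] ⊤
  [1] ⊤
  [2] ⊤
  [3] 0
  [4] ⊤
  [5] ⊤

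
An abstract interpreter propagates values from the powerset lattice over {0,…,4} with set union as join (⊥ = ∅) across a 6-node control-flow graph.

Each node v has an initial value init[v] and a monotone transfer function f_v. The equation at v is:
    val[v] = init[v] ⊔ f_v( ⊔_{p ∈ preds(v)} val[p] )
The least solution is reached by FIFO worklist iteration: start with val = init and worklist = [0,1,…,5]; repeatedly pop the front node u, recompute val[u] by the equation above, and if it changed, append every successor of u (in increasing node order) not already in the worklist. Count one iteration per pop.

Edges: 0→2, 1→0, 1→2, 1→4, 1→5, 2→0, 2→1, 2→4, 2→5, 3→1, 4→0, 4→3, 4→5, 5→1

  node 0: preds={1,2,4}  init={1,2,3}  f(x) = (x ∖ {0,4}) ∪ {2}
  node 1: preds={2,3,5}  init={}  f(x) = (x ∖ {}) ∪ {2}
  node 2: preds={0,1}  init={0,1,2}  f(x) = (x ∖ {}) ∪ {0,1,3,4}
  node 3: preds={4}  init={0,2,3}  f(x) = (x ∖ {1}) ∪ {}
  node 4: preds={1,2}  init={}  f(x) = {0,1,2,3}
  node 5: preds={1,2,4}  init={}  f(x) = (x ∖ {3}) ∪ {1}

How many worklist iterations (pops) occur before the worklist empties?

13

Trace (13 dequeues):
  [1] u=0 | in {0,1,2} | out {1,2,3} | ==
  [2] u=1 | in {0,1,2,3} | out {0,1,2,3} | prev {} | push {0}
  [3] u=2 | in {0,1,2,3} | out {0,1,2,3,4} | prev {0,1,2} | push {1}
  [4] u=3 | in {} | out {0,2,3} | ==
  [5] u=4 | in {0,1,2,3,4} | out {0,1,2,3} | prev {} | push {3}
  [6] u=5 | in {0,1,2,3,4} | out {0,1,2,4} | prev {} | push {}
  [7] u=0 | in {0,1,2,3,4} | out {1,2,3} | ==
  [8] u=1 | in {0,1,2,3,4} | out {0,1,2,3,4} | prev {0,1,2,3} | push {0,2,4,5}
  [9] u=3 | in {0,1,2,3} | out {0,2,3} | ==
  [10] u=0 | in {0,1,2,3,4} | out {1,2,3} | ==
  [11] u=2 | in {0,1,2,3,4} | out {0,1,2,3,4} | ==
  [12] u=4 | in {0,1,2,3,4} | out {0,1,2,3} | ==
  [13] u=5 | in {0,1,2,3,4} | out {0,1,2,4} | ==

Converged values:
  [0] {1,2,3}
  [1] {0,1,2,3,4}
  [2] {0,1,2,3,4}
  [3] {0,2,3}
  [4] {0,1,2,3}
  [5] {0,1,2,4}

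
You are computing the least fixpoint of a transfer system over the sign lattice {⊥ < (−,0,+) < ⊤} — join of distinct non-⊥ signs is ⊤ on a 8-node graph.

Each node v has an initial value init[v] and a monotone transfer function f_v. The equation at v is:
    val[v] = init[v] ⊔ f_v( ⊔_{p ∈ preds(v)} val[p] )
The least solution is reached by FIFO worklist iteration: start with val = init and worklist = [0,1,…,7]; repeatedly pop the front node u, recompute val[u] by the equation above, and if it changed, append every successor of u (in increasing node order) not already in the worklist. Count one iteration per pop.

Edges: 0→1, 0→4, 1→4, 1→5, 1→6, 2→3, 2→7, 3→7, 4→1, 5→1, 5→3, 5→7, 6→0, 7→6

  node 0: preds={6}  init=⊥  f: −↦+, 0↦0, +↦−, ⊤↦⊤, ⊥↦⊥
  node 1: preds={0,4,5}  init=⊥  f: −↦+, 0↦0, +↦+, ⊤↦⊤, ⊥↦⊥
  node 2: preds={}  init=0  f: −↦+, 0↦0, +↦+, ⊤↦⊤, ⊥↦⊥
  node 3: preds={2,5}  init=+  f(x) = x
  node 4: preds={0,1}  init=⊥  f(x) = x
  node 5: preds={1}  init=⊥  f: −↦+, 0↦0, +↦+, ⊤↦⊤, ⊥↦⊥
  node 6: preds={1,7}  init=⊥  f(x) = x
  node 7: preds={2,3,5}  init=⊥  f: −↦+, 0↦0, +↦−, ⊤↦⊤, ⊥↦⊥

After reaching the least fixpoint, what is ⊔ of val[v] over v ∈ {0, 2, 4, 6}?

Trace (17 dequeues):
  [1] u=0 | in ⊥ | out ⊥ | ==
  [2] u=1 | in ⊥ | out ⊥ | ==
  [3] u=2 | in ⊥ | out 0 | ==
  [4] u=3 | in 0 | out ⊤ | prev + | push {}
  [5] u=4 | in ⊥ | out ⊥ | ==
  [6] u=5 | in ⊥ | out ⊥ | ==
  [7] u=6 | in ⊥ | out ⊥ | ==
  [8] u=7 | in ⊤ | out ⊤ | prev ⊥ | push {6}
  [9] u=6 | in ⊤ | out ⊤ | prev ⊥ | push {0}
  [10] u=0 | in ⊤ | out ⊤ | prev ⊥ | push {1,4}
  [11] u=1 | in ⊤ | out ⊤ | prev ⊥ | push {5,6}
  [12] u=4 | in ⊤ | out ⊤ | prev ⊥ | push {1}
  [13] u=5 | in ⊤ | out ⊤ | prev ⊥ | push {3,7}
  [14] u=6 | in ⊤ | out ⊤ | ==
  [15] u=1 | in ⊤ | out ⊤ | ==
  [16] u=3 | in ⊤ | out ⊤ | ==
  [17] u=7 | in ⊤ | out ⊤ | ==

Converged values:
  [0] ⊤
  [1] ⊤
  [2] 0
  [3] ⊤
  [4] ⊤
  [5] ⊤
  [6] ⊤
  [7] ⊤

⊤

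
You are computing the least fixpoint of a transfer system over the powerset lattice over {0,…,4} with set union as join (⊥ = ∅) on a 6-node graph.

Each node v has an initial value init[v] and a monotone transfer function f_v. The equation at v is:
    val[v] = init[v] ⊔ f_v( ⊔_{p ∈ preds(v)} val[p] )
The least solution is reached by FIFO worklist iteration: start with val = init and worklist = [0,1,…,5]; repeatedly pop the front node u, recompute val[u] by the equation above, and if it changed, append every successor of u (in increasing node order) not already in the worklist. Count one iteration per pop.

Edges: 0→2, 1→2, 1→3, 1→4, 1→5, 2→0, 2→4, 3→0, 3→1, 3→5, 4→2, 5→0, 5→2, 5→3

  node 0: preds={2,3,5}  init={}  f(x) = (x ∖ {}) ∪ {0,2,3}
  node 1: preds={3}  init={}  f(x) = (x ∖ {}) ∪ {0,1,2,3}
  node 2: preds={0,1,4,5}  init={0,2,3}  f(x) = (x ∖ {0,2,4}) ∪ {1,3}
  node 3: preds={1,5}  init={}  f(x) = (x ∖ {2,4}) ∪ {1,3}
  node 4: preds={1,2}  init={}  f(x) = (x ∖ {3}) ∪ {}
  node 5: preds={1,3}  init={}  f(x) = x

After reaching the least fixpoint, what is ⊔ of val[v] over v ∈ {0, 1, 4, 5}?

Trace (10 dequeues):
  [1] u=0 | in {0,2,3} | out {0,2,3} | prev {} | push {}
  [2] u=1 | in {} | out {0,1,2,3} | prev {} | push {}
  [3] u=2 | in {0,1,2,3} | out {0,1,2,3} | prev {0,2,3} | push {0}
  [4] u=3 | in {0,1,2,3} | out {0,1,3} | prev {} | push {1}
  [5] u=4 | in {0,1,2,3} | out {0,1,2} | prev {} | push {2}
  [6] u=5 | in {0,1,2,3} | out {0,1,2,3} | prev {} | push {3}
  [7] u=0 | in {0,1,2,3} | out {0,1,2,3} | prev {0,2,3} | push {}
  [8] u=1 | in {0,1,3} | out {0,1,2,3} | ==
  [9] u=2 | in {0,1,2,3} | out {0,1,2,3} | ==
  [10] u=3 | in {0,1,2,3} | out {0,1,3} | ==

Converged values:
  [0] {0,1,2,3}
  [1] {0,1,2,3}
  [2] {0,1,2,3}
  [3] {0,1,3}
  [4] {0,1,2}
  [5] {0,1,2,3}

{0,1,2,3}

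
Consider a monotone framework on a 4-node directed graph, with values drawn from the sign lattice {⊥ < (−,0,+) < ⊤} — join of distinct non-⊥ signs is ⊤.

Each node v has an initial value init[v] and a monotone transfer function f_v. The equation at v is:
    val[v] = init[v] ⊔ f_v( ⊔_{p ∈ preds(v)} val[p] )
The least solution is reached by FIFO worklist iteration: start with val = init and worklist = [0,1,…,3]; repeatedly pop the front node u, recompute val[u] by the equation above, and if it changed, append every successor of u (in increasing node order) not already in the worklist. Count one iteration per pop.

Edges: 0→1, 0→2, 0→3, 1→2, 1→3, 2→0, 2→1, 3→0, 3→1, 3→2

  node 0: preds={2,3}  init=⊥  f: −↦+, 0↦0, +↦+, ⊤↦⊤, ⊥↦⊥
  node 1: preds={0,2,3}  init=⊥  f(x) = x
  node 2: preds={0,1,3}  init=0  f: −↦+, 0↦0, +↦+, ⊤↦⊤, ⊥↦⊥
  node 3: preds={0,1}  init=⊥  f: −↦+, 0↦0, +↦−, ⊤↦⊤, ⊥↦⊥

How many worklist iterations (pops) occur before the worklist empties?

7

Iteration log — 7 steps:
  step 1. node 0  ⊔preds=0  new=0  old=⊥  +wl: 
  step 2. node 1  ⊔preds=0  new=0  old=⊥  +wl: 
  step 3. node 2  ⊔preds=0  new=0  stable
  step 4. node 3  ⊔preds=0  new=0  old=⊥  +wl: 0,1,2
  step 5. node 0  ⊔preds=0  new=0  stable
  step 6. node 1  ⊔preds=0  new=0  stable
  step 7. node 2  ⊔preds=0  new=0  stable

Least fixpoint reached:
  node 0: 0
  node 1: 0
  node 2: 0
  node 3: 0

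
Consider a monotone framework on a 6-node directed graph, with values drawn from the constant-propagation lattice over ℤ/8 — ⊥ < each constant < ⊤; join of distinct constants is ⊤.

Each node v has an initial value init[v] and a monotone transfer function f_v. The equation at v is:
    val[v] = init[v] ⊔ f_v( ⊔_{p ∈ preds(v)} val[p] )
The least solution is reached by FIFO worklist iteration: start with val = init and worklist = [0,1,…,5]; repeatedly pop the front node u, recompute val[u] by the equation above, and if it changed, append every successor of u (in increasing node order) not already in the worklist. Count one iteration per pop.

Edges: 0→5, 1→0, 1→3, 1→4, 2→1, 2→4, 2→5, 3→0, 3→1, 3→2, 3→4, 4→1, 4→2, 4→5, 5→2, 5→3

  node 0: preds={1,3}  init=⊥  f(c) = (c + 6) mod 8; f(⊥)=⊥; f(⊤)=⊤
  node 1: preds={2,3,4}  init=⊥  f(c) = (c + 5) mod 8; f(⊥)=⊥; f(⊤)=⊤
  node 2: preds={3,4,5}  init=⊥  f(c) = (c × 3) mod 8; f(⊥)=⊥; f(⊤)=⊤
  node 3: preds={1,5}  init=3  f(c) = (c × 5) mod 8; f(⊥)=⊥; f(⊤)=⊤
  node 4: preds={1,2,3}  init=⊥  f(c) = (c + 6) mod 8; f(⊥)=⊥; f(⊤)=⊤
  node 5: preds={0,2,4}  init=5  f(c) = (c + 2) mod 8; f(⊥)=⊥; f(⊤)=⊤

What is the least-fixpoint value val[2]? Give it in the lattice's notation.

⊤

Trace (13 dequeues):
  [1] u=0 | in 3 | out 1 | prev ⊥ | push {}
  [2] u=1 | in 3 | out 0 | prev ⊥ | push {0}
  [3] u=2 | in ⊤ | out ⊤ | prev ⊥ | push {1}
  [4] u=3 | in ⊤ | out ⊤ | prev 3 | push {2}
  [5] u=4 | in ⊤ | out ⊤ | prev ⊥ | push {}
  [6] u=5 | in ⊤ | out ⊤ | prev 5 | push {3}
  [7] u=0 | in ⊤ | out ⊤ | prev 1 | push {5}
  [8] u=1 | in ⊤ | out ⊤ | prev 0 | push {0,4}
  [9] u=2 | in ⊤ | out ⊤ | ==
  [10] u=3 | in ⊤ | out ⊤ | ==
  [11] u=5 | in ⊤ | out ⊤ | ==
  [12] u=0 | in ⊤ | out ⊤ | ==
  [13] u=4 | in ⊤ | out ⊤ | ==

Converged values:
  [0] ⊤
  [1] ⊤
  [2] ⊤
  [3] ⊤
  [4] ⊤
  [5] ⊤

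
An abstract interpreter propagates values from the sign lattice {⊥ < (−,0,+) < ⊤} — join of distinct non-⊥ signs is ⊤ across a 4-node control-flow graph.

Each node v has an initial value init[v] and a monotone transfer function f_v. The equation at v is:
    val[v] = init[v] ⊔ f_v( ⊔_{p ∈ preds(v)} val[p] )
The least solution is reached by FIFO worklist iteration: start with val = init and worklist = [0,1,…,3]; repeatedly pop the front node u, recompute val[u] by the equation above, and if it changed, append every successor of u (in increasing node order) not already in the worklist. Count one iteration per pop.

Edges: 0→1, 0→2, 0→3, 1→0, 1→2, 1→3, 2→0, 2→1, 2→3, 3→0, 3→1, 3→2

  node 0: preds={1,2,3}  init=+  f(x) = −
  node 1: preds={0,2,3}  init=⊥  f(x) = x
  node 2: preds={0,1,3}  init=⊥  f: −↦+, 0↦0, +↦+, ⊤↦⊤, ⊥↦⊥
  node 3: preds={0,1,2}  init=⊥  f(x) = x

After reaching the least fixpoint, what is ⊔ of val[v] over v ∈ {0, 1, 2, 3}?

⊤

Worklist (7 pops):
  #1 pop 0: in=⊥ → ⊤ (was +); enqueue []
  #2 pop 1: in=⊤ → ⊤ (was ⊥); enqueue [0]
  #3 pop 2: in=⊤ → ⊤ (was ⊥); enqueue [1]
  #4 pop 3: in=⊤ → ⊤ (was ⊥); enqueue [2]
  #5 pop 0: in=⊤ → ⊤ (no change)
  #6 pop 1: in=⊤ → ⊤ (no change)
  #7 pop 2: in=⊤ → ⊤ (no change)

Fixpoint:
  val[0] = ⊤
  val[1] = ⊤
  val[2] = ⊤
  val[3] = ⊤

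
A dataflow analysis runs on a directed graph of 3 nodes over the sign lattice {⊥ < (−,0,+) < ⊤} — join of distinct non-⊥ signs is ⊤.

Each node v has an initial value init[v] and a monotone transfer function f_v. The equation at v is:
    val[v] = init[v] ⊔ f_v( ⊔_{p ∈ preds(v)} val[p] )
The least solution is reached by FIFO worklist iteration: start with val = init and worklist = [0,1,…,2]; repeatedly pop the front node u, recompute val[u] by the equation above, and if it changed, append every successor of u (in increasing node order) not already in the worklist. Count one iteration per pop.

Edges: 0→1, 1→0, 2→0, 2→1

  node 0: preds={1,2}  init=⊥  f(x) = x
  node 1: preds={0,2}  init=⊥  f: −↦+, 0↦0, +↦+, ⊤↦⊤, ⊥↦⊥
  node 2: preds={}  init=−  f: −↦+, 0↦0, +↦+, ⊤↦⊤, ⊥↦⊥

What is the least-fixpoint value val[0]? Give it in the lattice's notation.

⊤

Worklist (6 pops):
  #1 pop 0: in=− → − (was ⊥); enqueue []
  #2 pop 1: in=− → + (was ⊥); enqueue [0]
  #3 pop 2: in=⊥ → − (no change)
  #4 pop 0: in=⊤ → ⊤ (was −); enqueue [1]
  #5 pop 1: in=⊤ → ⊤ (was +); enqueue [0]
  #6 pop 0: in=⊤ → ⊤ (no change)

Fixpoint:
  val[0] = ⊤
  val[1] = ⊤
  val[2] = −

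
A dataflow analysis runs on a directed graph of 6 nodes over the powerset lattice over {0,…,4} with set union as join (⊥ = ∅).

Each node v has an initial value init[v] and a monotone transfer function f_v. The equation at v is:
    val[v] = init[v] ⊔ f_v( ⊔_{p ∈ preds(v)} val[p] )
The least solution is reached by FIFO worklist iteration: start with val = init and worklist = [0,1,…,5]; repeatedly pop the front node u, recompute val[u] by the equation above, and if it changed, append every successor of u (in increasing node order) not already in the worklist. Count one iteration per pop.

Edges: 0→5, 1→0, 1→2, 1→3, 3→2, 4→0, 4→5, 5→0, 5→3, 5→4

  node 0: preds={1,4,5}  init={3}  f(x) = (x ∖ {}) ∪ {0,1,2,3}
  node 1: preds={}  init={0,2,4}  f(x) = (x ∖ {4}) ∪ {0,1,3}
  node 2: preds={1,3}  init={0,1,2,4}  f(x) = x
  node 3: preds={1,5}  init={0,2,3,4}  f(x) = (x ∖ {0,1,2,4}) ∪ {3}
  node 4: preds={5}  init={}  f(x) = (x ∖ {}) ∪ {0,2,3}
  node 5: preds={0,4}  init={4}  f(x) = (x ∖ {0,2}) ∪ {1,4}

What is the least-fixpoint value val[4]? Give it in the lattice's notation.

{0,1,2,3,4}

Worklist (11 pops):
  #1 pop 0: in={0,2,4} → {0,1,2,3,4} (was {3}); enqueue []
  #2 pop 1: in={} → {0,1,2,3,4} (was {0,2,4}); enqueue [0]
  #3 pop 2: in={0,1,2,3,4} → {0,1,2,3,4} (was {0,1,2,4}); enqueue []
  #4 pop 3: in={0,1,2,3,4} → {0,2,3,4} (no change)
  #5 pop 4: in={4} → {0,2,3,4} (was {}); enqueue []
  #6 pop 5: in={0,1,2,3,4} → {1,3,4} (was {4}); enqueue [3,4]
  #7 pop 0: in={0,1,2,3,4} → {0,1,2,3,4} (no change)
  #8 pop 3: in={0,1,2,3,4} → {0,2,3,4} (no change)
  #9 pop 4: in={1,3,4} → {0,1,2,3,4} (was {0,2,3,4}); enqueue [0,5]
  #10 pop 0: in={0,1,2,3,4} → {0,1,2,3,4} (no change)
  #11 pop 5: in={0,1,2,3,4} → {1,3,4} (no change)

Fixpoint:
  val[0] = {0,1,2,3,4}
  val[1] = {0,1,2,3,4}
  val[2] = {0,1,2,3,4}
  val[3] = {0,2,3,4}
  val[4] = {0,1,2,3,4}
  val[5] = {1,3,4}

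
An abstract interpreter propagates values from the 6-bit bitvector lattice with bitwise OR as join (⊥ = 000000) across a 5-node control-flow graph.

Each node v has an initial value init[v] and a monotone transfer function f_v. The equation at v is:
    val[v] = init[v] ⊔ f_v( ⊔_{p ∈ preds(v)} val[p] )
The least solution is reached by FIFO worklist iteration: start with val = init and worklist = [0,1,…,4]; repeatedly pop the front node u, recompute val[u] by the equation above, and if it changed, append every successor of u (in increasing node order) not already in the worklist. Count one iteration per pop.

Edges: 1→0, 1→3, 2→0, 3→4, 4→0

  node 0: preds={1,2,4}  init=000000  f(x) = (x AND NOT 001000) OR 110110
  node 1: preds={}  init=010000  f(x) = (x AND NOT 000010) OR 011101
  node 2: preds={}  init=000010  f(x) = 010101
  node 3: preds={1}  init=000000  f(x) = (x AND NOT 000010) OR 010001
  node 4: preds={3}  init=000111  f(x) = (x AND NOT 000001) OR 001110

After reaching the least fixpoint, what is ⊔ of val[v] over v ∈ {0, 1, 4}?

Iteration log — 6 steps:
  step 1. node 0  ⊔preds=010111  new=110111  old=000000  +wl: 
  step 2. node 1  ⊔preds=000000  new=011101  old=010000  +wl: 0
  step 3. node 2  ⊔preds=000000  new=010111  old=000010  +wl: 
  step 4. node 3  ⊔preds=011101  new=011101  old=000000  +wl: 
  step 5. node 4  ⊔preds=011101  new=011111  old=000111  +wl: 
  step 6. node 0  ⊔preds=011111  new=110111  stable

Least fixpoint reached:
  node 0: 110111
  node 1: 011101
  node 2: 010111
  node 3: 011101
  node 4: 011111

111111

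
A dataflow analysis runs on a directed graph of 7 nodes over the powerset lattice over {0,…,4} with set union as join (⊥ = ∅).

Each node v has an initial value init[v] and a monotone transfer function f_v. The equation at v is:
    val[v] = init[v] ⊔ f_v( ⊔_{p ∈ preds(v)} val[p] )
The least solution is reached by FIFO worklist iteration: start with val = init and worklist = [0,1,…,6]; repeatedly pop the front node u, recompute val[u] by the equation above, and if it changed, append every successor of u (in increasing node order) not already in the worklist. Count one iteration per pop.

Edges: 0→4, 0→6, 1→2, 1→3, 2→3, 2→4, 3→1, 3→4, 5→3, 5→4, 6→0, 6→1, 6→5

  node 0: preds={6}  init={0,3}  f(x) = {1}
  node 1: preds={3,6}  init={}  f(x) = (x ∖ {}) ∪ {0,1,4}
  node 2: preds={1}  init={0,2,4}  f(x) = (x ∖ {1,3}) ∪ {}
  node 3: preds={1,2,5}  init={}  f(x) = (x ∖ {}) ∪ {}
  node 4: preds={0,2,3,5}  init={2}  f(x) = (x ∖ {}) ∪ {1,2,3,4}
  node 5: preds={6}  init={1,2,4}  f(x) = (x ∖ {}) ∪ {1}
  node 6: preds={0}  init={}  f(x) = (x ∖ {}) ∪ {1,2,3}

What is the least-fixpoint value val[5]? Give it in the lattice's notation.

Trace (14 dequeues):
  [1] u=0 | in {} | out {0,1,3} | prev {0,3} | push {}
  [2] u=1 | in {} | out {0,1,4} | prev {} | push {}
  [3] u=2 | in {0,1,4} | out {0,2,4} | ==
  [4] u=3 | in {0,1,2,4} | out {0,1,2,4} | prev {} | push {1}
  [5] u=4 | in {0,1,2,3,4} | out {0,1,2,3,4} | prev {2} | push {}
  [6] u=5 | in {} | out {1,2,4} | ==
  [7] u=6 | in {0,1,3} | out {0,1,2,3} | prev {} | push {0,5}
  [8] u=1 | in {0,1,2,3,4} | out {0,1,2,3,4} | prev {0,1,4} | push {2,3}
  [9] u=0 | in {0,1,2,3} | out {0,1,3} | ==
  [10] u=5 | in {0,1,2,3} | out {0,1,2,3,4} | prev {1,2,4} | push {4}
  [11] u=2 | in {0,1,2,3,4} | out {0,2,4} | ==
  [12] u=3 | in {0,1,2,3,4} | out {0,1,2,3,4} | prev {0,1,2,4} | push {1}
  [13] u=4 | in {0,1,2,3,4} | out {0,1,2,3,4} | ==
  [14] u=1 | in {0,1,2,3,4} | out {0,1,2,3,4} | ==

Converged values:
  [0] {0,1,3}
  [1] {0,1,2,3,4}
  [2] {0,2,4}
  [3] {0,1,2,3,4}
  [4] {0,1,2,3,4}
  [5] {0,1,2,3,4}
  [6] {0,1,2,3}

{0,1,2,3,4}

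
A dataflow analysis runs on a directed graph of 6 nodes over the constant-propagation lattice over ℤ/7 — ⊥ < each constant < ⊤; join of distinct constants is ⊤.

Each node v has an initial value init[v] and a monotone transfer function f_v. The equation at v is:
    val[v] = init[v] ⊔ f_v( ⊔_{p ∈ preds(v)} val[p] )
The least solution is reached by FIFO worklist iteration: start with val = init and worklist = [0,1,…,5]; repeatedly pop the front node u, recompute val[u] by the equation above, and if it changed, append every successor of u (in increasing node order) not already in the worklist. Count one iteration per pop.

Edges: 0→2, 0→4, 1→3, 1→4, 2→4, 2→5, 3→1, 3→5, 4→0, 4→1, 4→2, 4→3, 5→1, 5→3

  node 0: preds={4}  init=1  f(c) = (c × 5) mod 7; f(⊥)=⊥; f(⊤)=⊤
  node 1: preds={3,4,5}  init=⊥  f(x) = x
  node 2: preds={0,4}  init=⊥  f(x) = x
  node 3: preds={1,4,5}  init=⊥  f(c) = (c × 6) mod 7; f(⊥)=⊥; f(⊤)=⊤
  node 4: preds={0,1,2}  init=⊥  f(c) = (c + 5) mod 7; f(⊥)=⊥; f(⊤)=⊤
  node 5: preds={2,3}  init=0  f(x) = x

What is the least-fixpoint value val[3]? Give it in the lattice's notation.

Iteration log — 13 steps:
  step 1. node 0  ⊔preds=⊥  new=1  stable
  step 2. node 1  ⊔preds=0  new=0  old=⊥  +wl: 
  step 3. node 2  ⊔preds=1  new=1  old=⊥  +wl: 
  step 4. node 3  ⊔preds=0  new=0  old=⊥  +wl: 1
  step 5. node 4  ⊔preds=⊤  new=⊤  old=⊥  +wl: 0,2,3
  step 6. node 5  ⊔preds=⊤  new=⊤  old=0  +wl: 
  step 7. node 1  ⊔preds=⊤  new=⊤  old=0  +wl: 4
  step 8. node 0  ⊔preds=⊤  new=⊤  old=1  +wl: 
  step 9. node 2  ⊔preds=⊤  new=⊤  old=1  +wl: 5
  step 10. node 3  ⊔preds=⊤  new=⊤  old=0  +wl: 1
  step 11. node 4  ⊔preds=⊤  new=⊤  stable
  step 12. node 5  ⊔preds=⊤  new=⊤  stable
  step 13. node 1  ⊔preds=⊤  new=⊤  stable

Least fixpoint reached:
  node 0: ⊤
  node 1: ⊤
  node 2: ⊤
  node 3: ⊤
  node 4: ⊤
  node 5: ⊤

⊤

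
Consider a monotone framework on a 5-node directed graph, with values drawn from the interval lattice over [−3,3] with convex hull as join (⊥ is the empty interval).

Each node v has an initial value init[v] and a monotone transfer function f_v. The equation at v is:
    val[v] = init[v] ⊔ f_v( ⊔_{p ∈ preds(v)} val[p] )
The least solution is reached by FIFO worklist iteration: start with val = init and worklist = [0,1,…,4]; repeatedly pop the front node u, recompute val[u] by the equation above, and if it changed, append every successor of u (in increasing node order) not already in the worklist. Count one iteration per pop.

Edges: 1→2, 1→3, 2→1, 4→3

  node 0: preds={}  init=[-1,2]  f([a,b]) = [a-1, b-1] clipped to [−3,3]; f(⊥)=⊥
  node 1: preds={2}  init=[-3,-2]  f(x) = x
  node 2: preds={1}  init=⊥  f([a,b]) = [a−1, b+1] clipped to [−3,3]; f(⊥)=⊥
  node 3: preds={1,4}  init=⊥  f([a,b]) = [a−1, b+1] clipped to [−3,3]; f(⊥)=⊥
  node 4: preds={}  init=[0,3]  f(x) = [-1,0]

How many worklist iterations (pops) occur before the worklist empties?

20

Trace (20 dequeues):
  [1] u=0 | in ⊥ | out [-1,2] | ==
  [2] u=1 | in ⊥ | out [-3,-2] | ==
  [3] u=2 | in [-3,-2] | out [-3,-1] | prev ⊥ | push {1}
  [4] u=3 | in [-3,3] | out [-3,3] | prev ⊥ | push {}
  [5] u=4 | in ⊥ | out [-1,3] | prev [0,3] | push {3}
  [6] u=1 | in [-3,-1] | out [-3,-1] | prev [-3,-2] | push {2}
  [7] u=3 | in [-3,3] | out [-3,3] | ==
  [8] u=2 | in [-3,-1] | out [-3,0] | prev [-3,-1] | push {1}
  [9] u=1 | in [-3,0] | out [-3,0] | prev [-3,-1] | push {2,3}
  [10] u=2 | in [-3,0] | out [-3,1] | prev [-3,0] | push {1}
  [11] u=3 | in [-3,3] | out [-3,3] | ==
  [12] u=1 | in [-3,1] | out [-3,1] | prev [-3,0] | push {2,3}
  [13] u=2 | in [-3,1] | out [-3,2] | prev [-3,1] | push {1}
  [14] u=3 | in [-3,3] | out [-3,3] | ==
  [15] u=1 | in [-3,2] | out [-3,2] | prev [-3,1] | push {2,3}
  [16] u=2 | in [-3,2] | out [-3,3] | prev [-3,2] | push {1}
  [17] u=3 | in [-3,3] | out [-3,3] | ==
  [18] u=1 | in [-3,3] | out [-3,3] | prev [-3,2] | push {2,3}
  [19] u=2 | in [-3,3] | out [-3,3] | ==
  [20] u=3 | in [-3,3] | out [-3,3] | ==

Converged values:
  [0] [-1,2]
  [1] [-3,3]
  [2] [-3,3]
  [3] [-3,3]
  [4] [-1,3]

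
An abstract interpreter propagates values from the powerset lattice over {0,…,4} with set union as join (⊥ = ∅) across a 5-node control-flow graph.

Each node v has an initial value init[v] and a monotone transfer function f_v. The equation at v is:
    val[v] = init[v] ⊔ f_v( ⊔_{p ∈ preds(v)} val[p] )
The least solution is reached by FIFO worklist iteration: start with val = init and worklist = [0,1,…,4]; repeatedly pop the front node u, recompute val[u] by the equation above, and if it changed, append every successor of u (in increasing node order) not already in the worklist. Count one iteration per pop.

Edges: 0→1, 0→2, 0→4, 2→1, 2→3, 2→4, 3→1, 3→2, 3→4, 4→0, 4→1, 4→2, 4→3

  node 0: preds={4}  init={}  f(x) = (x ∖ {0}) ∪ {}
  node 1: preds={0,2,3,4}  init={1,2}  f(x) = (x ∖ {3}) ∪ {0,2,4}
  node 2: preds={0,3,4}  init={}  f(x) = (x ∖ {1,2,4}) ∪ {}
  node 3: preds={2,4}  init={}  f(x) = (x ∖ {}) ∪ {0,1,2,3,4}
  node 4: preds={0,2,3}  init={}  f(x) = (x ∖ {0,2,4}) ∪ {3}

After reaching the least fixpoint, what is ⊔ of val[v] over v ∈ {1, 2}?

{0,1,2,3,4}

Iteration log — 12 steps:
  step 1. node 0  ⊔preds={}  new={}  stable
  step 2. node 1  ⊔preds={}  new={0,1,2,4}  old={1,2}  +wl: 
  step 3. node 2  ⊔preds={}  new={}  stable
  step 4. node 3  ⊔preds={}  new={0,1,2,3,4}  old={}  +wl: 1,2
  step 5. node 4  ⊔preds={0,1,2,3,4}  new={1,3}  old={}  +wl: 0,3
  step 6. node 1  ⊔preds={0,1,2,3,4}  new={0,1,2,4}  stable
  step 7. node 2  ⊔preds={0,1,2,3,4}  new={0,3}  old={}  +wl: 1,4
  step 8. node 0  ⊔preds={1,3}  new={1,3}  old={}  +wl: 2
  step 9. node 3  ⊔preds={0,1,3}  new={0,1,2,3,4}  stable
  step 10. node 1  ⊔preds={0,1,2,3,4}  new={0,1,2,4}  stable
  step 11. node 4  ⊔preds={0,1,2,3,4}  new={1,3}  stable
  step 12. node 2  ⊔preds={0,1,2,3,4}  new={0,3}  stable

Least fixpoint reached:
  node 0: {1,3}
  node 1: {0,1,2,4}
  node 2: {0,3}
  node 3: {0,1,2,3,4}
  node 4: {1,3}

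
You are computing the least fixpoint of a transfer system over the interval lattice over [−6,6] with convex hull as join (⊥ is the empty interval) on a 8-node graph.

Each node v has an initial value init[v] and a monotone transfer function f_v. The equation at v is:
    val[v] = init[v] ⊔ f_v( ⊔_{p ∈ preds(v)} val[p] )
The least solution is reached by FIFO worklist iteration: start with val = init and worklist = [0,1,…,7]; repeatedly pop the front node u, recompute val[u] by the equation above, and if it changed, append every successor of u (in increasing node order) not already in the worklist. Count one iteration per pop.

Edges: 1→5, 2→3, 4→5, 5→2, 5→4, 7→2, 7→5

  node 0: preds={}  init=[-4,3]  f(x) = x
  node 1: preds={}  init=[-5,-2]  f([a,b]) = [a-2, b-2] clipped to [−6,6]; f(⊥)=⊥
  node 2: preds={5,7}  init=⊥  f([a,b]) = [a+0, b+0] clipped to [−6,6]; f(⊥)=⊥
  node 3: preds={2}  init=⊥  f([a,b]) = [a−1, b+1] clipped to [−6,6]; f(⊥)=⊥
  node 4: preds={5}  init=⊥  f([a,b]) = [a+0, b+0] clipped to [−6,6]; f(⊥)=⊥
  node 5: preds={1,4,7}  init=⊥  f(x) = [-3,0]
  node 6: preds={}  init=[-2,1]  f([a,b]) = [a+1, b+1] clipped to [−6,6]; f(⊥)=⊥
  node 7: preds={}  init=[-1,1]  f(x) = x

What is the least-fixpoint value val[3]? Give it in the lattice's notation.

[-4,2]

Iteration log — 12 steps:
  step 1. node 0  ⊔preds=⊥  new=[-4,3]  stable
  step 2. node 1  ⊔preds=⊥  new=[-5,-2]  stable
  step 3. node 2  ⊔preds=[-1,1]  new=[-1,1]  old=⊥  +wl: 
  step 4. node 3  ⊔preds=[-1,1]  new=[-2,2]  old=⊥  +wl: 
  step 5. node 4  ⊔preds=⊥  new=⊥  stable
  step 6. node 5  ⊔preds=[-5,1]  new=[-3,0]  old=⊥  +wl: 2,4
  step 7. node 6  ⊔preds=⊥  new=[-2,1]  stable
  step 8. node 7  ⊔preds=⊥  new=[-1,1]  stable
  step 9. node 2  ⊔preds=[-3,1]  new=[-3,1]  old=[-1,1]  +wl: 3
  step 10. node 4  ⊔preds=[-3,0]  new=[-3,0]  old=⊥  +wl: 5
  step 11. node 3  ⊔preds=[-3,1]  new=[-4,2]  old=[-2,2]  +wl: 
  step 12. node 5  ⊔preds=[-5,1]  new=[-3,0]  stable

Least fixpoint reached:
  node 0: [-4,3]
  node 1: [-5,-2]
  node 2: [-3,1]
  node 3: [-4,2]
  node 4: [-3,0]
  node 5: [-3,0]
  node 6: [-2,1]
  node 7: [-1,1]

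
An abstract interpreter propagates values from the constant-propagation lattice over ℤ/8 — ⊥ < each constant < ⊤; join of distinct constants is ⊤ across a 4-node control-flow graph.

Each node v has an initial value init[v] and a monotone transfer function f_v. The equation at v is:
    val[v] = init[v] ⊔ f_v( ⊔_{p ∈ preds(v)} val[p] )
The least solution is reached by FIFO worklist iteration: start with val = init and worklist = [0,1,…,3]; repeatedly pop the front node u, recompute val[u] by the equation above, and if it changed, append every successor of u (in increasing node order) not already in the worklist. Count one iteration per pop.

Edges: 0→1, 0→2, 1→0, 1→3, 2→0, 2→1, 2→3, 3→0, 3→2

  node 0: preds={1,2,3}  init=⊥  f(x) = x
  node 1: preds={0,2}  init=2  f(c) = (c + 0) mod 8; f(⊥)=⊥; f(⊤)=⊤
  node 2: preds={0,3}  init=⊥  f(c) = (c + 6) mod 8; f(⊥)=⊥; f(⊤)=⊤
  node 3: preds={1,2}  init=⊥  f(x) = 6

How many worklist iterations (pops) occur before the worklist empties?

Iteration log — 10 steps:
  step 1. node 0  ⊔preds=2  new=2  old=⊥  +wl: 
  step 2. node 1  ⊔preds=2  new=2  stable
  step 3. node 2  ⊔preds=2  new=0  old=⊥  +wl: 0,1
  step 4. node 3  ⊔preds=⊤  new=6  old=⊥  +wl: 2
  step 5. node 0  ⊔preds=⊤  new=⊤  old=2  +wl: 
  step 6. node 1  ⊔preds=⊤  new=⊤  old=2  +wl: 0,3
  step 7. node 2  ⊔preds=⊤  new=⊤  old=0  +wl: 1
  step 8. node 0  ⊔preds=⊤  new=⊤  stable
  step 9. node 3  ⊔preds=⊤  new=6  stable
  step 10. node 1  ⊔preds=⊤  new=⊤  stable

Least fixpoint reached:
  node 0: ⊤
  node 1: ⊤
  node 2: ⊤
  node 3: 6

10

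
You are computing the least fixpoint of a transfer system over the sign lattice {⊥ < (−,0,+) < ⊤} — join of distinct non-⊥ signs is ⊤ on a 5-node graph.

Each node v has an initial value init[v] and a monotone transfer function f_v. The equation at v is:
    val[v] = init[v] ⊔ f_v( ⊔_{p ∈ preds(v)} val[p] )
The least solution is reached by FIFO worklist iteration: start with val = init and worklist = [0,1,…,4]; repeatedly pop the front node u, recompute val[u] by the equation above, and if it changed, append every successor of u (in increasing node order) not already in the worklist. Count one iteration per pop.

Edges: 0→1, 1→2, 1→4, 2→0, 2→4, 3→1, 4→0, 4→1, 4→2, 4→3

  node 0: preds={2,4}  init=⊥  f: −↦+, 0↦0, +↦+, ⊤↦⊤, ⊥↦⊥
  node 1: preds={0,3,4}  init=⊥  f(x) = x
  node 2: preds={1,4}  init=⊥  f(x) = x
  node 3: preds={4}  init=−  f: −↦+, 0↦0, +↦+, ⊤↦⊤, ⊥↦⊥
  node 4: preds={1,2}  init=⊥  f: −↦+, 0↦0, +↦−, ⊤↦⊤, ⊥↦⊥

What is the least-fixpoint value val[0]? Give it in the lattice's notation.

Worklist (14 pops):
  #1 pop 0: in=⊥ → ⊥ (no change)
  #2 pop 1: in=− → − (was ⊥); enqueue []
  #3 pop 2: in=− → − (was ⊥); enqueue [0]
  #4 pop 3: in=⊥ → − (no change)
  #5 pop 4: in=− → + (was ⊥); enqueue [1,2,3]
  #6 pop 0: in=⊤ → ⊤ (was ⊥); enqueue []
  #7 pop 1: in=⊤ → ⊤ (was −); enqueue [4]
  #8 pop 2: in=⊤ → ⊤ (was −); enqueue [0]
  #9 pop 3: in=+ → ⊤ (was −); enqueue [1]
  #10 pop 4: in=⊤ → ⊤ (was +); enqueue [2,3]
  #11 pop 0: in=⊤ → ⊤ (no change)
  #12 pop 1: in=⊤ → ⊤ (no change)
  #13 pop 2: in=⊤ → ⊤ (no change)
  #14 pop 3: in=⊤ → ⊤ (no change)

Fixpoint:
  val[0] = ⊤
  val[1] = ⊤
  val[2] = ⊤
  val[3] = ⊤
  val[4] = ⊤

⊤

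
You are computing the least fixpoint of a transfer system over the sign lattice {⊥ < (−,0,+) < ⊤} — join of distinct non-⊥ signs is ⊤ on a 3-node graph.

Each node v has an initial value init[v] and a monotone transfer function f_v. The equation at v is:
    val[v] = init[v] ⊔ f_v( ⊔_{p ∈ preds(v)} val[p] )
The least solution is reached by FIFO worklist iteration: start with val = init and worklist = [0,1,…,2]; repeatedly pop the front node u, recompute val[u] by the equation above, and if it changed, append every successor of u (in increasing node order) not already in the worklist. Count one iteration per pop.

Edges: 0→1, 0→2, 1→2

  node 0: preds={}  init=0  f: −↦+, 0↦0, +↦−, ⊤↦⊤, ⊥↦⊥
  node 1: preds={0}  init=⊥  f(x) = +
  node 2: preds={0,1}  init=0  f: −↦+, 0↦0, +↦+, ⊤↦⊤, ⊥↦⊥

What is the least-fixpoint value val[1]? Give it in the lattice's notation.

+

Iteration log — 3 steps:
  step 1. node 0  ⊔preds=⊥  new=0  stable
  step 2. node 1  ⊔preds=0  new=+  old=⊥  +wl: 
  step 3. node 2  ⊔preds=⊤  new=⊤  old=0  +wl: 

Least fixpoint reached:
  node 0: 0
  node 1: +
  node 2: ⊤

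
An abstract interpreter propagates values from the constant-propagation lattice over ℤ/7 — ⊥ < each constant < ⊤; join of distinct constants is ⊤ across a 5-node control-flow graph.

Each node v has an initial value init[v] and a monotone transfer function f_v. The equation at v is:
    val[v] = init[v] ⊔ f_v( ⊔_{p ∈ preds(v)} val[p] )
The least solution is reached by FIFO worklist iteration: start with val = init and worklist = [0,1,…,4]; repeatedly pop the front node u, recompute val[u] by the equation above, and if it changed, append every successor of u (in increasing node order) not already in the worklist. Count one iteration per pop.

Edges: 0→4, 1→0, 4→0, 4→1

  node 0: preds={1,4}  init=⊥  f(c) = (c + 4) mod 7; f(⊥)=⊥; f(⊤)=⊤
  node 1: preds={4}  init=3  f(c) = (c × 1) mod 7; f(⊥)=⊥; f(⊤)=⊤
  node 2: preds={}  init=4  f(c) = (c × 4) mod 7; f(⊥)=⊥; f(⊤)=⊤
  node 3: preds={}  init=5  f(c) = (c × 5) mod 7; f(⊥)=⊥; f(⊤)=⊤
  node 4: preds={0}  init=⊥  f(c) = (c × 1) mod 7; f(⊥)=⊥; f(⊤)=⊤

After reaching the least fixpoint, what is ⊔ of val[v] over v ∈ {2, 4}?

⊤

Trace (10 dequeues):
  [1] u=0 | in 3 | out 0 | prev ⊥ | push {}
  [2] u=1 | in ⊥ | out 3 | ==
  [3] u=2 | in ⊥ | out 4 | ==
  [4] u=3 | in ⊥ | out 5 | ==
  [5] u=4 | in 0 | out 0 | prev ⊥ | push {0,1}
  [6] u=0 | in ⊤ | out ⊤ | prev 0 | push {4}
  [7] u=1 | in 0 | out ⊤ | prev 3 | push {0}
  [8] u=4 | in ⊤ | out ⊤ | prev 0 | push {1}
  [9] u=0 | in ⊤ | out ⊤ | ==
  [10] u=1 | in ⊤ | out ⊤ | ==

Converged values:
  [0] ⊤
  [1] ⊤
  [2] 4
  [3] 5
  [4] ⊤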